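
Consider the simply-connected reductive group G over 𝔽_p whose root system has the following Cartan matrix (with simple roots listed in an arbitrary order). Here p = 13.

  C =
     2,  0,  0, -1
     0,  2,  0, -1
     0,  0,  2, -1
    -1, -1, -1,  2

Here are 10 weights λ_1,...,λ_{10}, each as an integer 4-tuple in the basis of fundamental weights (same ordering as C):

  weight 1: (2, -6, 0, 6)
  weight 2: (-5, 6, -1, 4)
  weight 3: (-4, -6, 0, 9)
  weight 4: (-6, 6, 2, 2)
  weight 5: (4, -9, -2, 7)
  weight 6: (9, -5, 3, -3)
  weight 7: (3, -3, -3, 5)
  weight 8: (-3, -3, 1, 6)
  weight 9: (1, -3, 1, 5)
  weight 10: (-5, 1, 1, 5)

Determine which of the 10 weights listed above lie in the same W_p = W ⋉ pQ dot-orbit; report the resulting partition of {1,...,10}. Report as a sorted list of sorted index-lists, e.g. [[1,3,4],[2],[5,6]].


C ↔ D_4 under row/col permutation; |W(D_4)| = 192.

Ā_13 reps of the 10 weights (D_4, coords as presented):

  1: (3, 5, 1, 2)
  2: (4, 7, 0, 1)
  3: (3, 5, 1, 2)
  4: (3, 5, 1, 2)
  5: (4, 7, 0, 1)
  6: (4, 2, 2, 2)
  7: (4, 2, 2, 2)
  8: (2, 2, 2, 3)
  9: (2, 2, 2, 3)
  10: (4, 2, 2, 2)

Grouping the 10 weights by Ā_13-representative: 4 linkage classes.

[[1, 3, 4], [2, 5], [6, 7, 10], [8, 9]]


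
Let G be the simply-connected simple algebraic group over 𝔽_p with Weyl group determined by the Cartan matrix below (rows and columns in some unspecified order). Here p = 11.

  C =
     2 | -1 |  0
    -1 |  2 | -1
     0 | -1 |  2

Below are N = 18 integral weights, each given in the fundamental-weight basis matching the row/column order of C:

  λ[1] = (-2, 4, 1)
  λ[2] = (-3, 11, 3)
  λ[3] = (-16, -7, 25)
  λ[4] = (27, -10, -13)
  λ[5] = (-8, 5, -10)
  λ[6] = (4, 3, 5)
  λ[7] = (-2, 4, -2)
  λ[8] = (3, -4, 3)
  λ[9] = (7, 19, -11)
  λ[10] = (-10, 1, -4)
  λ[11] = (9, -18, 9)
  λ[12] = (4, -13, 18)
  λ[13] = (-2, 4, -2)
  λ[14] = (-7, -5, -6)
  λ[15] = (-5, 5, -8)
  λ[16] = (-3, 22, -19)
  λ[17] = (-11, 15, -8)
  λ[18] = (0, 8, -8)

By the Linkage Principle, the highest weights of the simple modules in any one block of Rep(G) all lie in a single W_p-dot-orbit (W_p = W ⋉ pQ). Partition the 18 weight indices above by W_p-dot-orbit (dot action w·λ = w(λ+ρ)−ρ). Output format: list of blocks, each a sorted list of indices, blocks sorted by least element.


Root system A_3: the 3×3 matrix C matches after relabeling.

Ā_11 reps of the 18 weights (A_3, coords as presented):

    [1] (1, 4, 2)
    [2] (3, 6, 1)
    [3] (1, 4, 2)
    [4] (3, 6, 1)
    [5] (3, 6, 1)
    [6] (1, 4, 2)
    [7] (1, 3, 1)
    [8] (1, 3, 1)
    [9] (3, 6, 1)
    [10] (1, 2, 7)
    [11] (1, 3, 1)
    [12] (1, 3, 1)
    [13] (1, 3, 1)
    [14] (1, 4, 2)
    [15] (1, 4, 2)
    [16] (3, 6, 1)
    [17] (4, 1, 1)
    [18] (1, 2, 7)

5 distinct reps among the 18 weights ⇒ 5 W_11-linkage classes:

[[1, 3, 6, 14, 15], [2, 4, 5, 9, 16], [7, 8, 11, 12, 13], [10, 18], [17]]


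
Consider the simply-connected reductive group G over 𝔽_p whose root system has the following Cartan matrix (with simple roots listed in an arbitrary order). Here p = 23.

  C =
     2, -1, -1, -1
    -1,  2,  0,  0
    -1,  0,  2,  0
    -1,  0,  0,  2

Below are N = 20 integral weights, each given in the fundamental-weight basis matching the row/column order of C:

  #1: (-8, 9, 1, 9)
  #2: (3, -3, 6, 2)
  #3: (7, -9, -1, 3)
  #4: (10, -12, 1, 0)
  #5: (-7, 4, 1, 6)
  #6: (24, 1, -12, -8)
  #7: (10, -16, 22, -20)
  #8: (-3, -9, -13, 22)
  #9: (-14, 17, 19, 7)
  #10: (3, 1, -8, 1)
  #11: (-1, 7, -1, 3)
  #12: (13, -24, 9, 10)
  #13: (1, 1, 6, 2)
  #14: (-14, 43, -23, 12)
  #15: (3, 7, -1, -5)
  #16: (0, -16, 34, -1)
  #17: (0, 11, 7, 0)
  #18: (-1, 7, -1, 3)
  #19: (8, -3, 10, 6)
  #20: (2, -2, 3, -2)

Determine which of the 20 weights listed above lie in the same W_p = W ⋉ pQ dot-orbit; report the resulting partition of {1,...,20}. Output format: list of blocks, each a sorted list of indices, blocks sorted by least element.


C ↔ D_4 under row/col permutation; |W(D_4)| = 192.

Each λ_j+ρ reduced to Ā_23; 4-tuples below use C's row order:

  λ_1 → (2, 3, 5, 3);  λ_2 → (2, 2, 7, 3);  λ_3 → (0, 8, 0, 4);  λ_4 → (0, 11, 2, 1);  λ_5 → (1, 1, 4, 1);  λ_6 → (2, 2, 7, 3);  λ_7 → (0, 8, 0, 4);  λ_8 → (1, 12, 8, 1);  λ_9 → (2, 3, 5, 3);  λ_10 → (1, 1, 4, 1);  λ_11 → (0, 8, 0, 4);  λ_12 → (0, 11, 2, 1);  λ_13 → (2, 2, 7, 3);  λ_14 → (1, 12, 8, 1);  λ_15 → (0, 8, 0, 4);  λ_16 → (1, 12, 8, 1);  λ_17 → (1, 12, 8, 1);  λ_18 → (0, 8, 0, 4);  λ_19 → (2, 2, 7, 3);  λ_20 → (1, 1, 4, 1)

Partition of {1..20} into 6 W_23-dot-orbits:

[[1, 9], [2, 6, 13, 19], [3, 7, 11, 15, 18], [4, 12], [5, 10, 20], [8, 14, 16, 17]]


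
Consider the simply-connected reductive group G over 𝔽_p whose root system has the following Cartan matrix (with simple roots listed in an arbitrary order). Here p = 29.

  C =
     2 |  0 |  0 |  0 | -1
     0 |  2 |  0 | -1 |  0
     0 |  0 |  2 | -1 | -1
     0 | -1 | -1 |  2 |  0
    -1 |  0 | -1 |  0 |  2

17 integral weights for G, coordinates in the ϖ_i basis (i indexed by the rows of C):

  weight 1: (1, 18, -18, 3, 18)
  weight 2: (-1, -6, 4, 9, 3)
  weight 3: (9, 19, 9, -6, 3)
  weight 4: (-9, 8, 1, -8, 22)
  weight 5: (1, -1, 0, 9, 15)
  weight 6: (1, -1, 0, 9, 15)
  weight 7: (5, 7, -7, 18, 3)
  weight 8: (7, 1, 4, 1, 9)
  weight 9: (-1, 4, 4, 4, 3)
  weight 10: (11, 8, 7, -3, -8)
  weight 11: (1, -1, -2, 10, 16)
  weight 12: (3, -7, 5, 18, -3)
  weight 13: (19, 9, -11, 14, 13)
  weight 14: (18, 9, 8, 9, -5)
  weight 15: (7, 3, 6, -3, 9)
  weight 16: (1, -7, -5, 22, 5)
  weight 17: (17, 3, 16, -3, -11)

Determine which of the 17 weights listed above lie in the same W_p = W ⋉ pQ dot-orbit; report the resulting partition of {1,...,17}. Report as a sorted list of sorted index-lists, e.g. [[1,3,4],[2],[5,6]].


C ↔ A_5 under row/col permutation; |W(A_5)| = 720.

Ā_29 reps of the 17 weights (A_5, coords as presented):

  [1] (2, 6, 4, 13, 2) · [2] (0, 5, 5, 5, 4) · [3] (0, 5, 5, 5, 4) · [4] (8, 2, 5, 2, 10) · [5] (2, 0, 1, 10, 16) · [6] (2, 0, 1, 10, 16) · [7] (2, 6, 4, 13, 2) · [8] (8, 2, 5, 2, 10) · [9] (0, 5, 5, 5, 4) · [10] (5, 7, 1, 1, 6) · [11] (2, 0, 1, 10, 16) · [12] (2, 6, 4, 13, 2) · [13] (0, 5, 5, 5, 4) · [14] (0, 5, 5, 5, 4) · [15] (8, 2, 5, 2, 10) · [16] (2, 6, 4, 13, 2) · [17] (8, 2, 5, 2, 10)

Grouping the 17 weights by Ā_29-representative: 5 linkage classes.

[[1, 7, 12, 16], [2, 3, 9, 13, 14], [4, 8, 15, 17], [5, 6, 11], [10]]


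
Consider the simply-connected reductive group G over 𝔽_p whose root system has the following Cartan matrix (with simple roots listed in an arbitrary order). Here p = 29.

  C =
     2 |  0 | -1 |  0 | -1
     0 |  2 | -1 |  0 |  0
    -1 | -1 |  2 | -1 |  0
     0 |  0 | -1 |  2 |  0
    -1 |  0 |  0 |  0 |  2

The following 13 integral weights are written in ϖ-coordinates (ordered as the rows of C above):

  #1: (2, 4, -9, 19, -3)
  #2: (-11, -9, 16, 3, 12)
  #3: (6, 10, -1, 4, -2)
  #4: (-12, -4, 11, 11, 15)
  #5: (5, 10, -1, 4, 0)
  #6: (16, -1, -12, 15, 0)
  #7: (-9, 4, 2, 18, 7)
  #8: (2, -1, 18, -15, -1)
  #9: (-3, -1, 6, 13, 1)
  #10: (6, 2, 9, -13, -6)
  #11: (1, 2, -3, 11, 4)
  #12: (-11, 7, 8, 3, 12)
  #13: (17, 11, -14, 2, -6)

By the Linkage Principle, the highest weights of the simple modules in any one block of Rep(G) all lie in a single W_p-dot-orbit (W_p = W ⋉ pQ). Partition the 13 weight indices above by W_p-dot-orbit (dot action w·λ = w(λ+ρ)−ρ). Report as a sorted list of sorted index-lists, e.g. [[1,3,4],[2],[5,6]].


Dynkin diagram of C (from the 8 off-diagonal −1 entries): D_5.

W_29-reps of the 13 weights in Ā_29 (same 5-coord order as C):

    λ_1 → (0, 1, 2, 10, 5)
    λ_2 → (5, 7, 1, 3, 3)
    λ_3 → (6, 11, 0, 5, 1)
    λ_4 → (0, 1, 2, 10, 5)
    λ_5 → (6, 11, 0, 5, 1)
    λ_6 → (6, 11, 0, 5, 1)
    λ_7 → (2, 0, 5, 14, 0)
    λ_8 → (2, 0, 5, 14, 0)
    λ_9 → (2, 0, 5, 14, 0)
    λ_10 → (0, 1, 2, 10, 5)
    λ_11 → (0, 1, 2, 10, 5)
    λ_12 → (5, 7, 1, 3, 3)
    λ_13 → (0, 1, 2, 10, 5)

The 13 indices split into 4 linkage classes (same alcove rep ⇔ same W_29-dot-orbit):

[[1, 4, 10, 11, 13], [2, 12], [3, 5, 6], [7, 8, 9]]


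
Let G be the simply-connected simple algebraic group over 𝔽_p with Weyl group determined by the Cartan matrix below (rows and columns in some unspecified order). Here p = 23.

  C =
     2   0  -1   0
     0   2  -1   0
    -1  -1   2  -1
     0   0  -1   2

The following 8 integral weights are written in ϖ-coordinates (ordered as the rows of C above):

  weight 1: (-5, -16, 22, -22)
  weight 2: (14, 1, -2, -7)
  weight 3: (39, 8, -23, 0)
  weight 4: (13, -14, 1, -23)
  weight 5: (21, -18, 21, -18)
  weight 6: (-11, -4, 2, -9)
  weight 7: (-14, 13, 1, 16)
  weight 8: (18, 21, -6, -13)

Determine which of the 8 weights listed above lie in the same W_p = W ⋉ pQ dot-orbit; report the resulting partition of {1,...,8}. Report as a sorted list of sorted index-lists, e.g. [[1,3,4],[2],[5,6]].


D_4 Cartan matrix, 4 simple roots permuted; ρ=(1,1,1,1).

Each λ_j+ρ reduced to Ā_23; 4-tuples below use C's row order:

  [1] (13, 2, 2, 4)
  [2] (8, 5, 1, 1)
  [3] (1, 4, 1, 4)
  [4] (2, 3, 1, 6)
  [5] (1, 4, 1, 4)
  [6] (7, 0, 3, 5)
  [7] (2, 3, 1, 6)
  [8] (1, 4, 1, 4)

The 8 indices split into 5 linkage classes (same alcove rep ⇔ same W_23-dot-orbit):

[[1], [2], [3, 5, 8], [4, 7], [6]]


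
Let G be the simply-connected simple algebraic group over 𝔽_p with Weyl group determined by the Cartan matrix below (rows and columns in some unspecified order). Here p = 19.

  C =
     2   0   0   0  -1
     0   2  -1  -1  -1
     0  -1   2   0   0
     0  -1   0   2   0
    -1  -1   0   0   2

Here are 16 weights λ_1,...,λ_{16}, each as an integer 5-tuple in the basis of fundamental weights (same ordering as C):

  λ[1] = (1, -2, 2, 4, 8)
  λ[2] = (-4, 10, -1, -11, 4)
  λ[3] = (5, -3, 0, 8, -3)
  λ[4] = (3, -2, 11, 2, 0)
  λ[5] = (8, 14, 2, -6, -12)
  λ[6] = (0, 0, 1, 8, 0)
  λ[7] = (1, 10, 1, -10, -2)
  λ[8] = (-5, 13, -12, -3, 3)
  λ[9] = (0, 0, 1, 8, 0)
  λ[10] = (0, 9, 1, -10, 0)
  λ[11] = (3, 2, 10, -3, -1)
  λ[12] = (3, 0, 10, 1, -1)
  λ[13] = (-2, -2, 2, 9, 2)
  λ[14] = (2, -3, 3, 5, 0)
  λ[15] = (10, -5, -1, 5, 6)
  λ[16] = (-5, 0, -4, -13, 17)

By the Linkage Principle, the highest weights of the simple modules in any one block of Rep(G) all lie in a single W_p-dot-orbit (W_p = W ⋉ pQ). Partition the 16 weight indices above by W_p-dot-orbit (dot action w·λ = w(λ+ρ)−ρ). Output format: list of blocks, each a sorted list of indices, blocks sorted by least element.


Cartan matrix: type D_5 (|W|=1920); un-permuting the 5 rows.

Each λ_j+ρ reduced to Ā_19; 5-tuples below use C's row order:

  1: (2, 1, 2, 4, 1) · 2: (3, 1, 0, 10, 2) · 3: (2, 1, 2, 4, 1) · 4: (4, 1, 11, 2, 0) · 5: (2, 1, 2, 4, 1) · 6: (1, 1, 2, 9, 1) · 7: (1, 1, 2, 9, 1) · 8: (4, 1, 11, 2, 0) · 9: (1, 1, 2, 9, 1) · 10: (1, 1, 2, 9, 1) · 11: (4, 1, 11, 2, 0) · 12: (4, 1, 11, 2, 0) · 13: (1, 1, 2, 9, 1) · 14: (2, 1, 2, 4, 1) · 15: (10, 1, 3, 1, 0) · 16: (4, 1, 11, 2, 0)

Grouping the 16 weights by Ā_19-representative: 5 linkage classes.

[[1, 3, 5, 14], [2], [4, 8, 11, 12, 16], [6, 7, 9, 10, 13], [15]]


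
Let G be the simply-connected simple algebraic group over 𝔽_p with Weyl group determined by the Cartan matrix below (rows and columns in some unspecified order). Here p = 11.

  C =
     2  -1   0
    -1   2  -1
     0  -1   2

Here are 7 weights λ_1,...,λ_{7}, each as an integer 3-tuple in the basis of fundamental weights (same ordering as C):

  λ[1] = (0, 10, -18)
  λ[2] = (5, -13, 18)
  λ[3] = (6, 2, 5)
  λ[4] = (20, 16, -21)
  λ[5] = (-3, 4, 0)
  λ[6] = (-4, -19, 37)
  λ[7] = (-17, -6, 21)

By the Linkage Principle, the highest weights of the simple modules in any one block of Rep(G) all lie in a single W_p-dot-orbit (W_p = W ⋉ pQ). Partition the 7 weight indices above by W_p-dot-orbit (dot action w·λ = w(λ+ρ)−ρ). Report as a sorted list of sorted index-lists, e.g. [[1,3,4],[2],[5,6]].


Cartan matrix: type A_3 (|W|=24); un-permuting the 3 rows.

Each λ_j+ρ reduced to Ā_11; 3-tuples below use C's row order:

  [1] (1, 0, 5);  [2] (2, 3, 1);  [3] (2, 3, 1);  [4] (2, 3, 1);  [5] (2, 3, 1);  [6] (2, 3, 1);  [7] (1, 0, 5)

Grouping the 7 weights by Ā_11-representative: 2 linkage classes.

[[1, 7], [2, 3, 4, 5, 6]]


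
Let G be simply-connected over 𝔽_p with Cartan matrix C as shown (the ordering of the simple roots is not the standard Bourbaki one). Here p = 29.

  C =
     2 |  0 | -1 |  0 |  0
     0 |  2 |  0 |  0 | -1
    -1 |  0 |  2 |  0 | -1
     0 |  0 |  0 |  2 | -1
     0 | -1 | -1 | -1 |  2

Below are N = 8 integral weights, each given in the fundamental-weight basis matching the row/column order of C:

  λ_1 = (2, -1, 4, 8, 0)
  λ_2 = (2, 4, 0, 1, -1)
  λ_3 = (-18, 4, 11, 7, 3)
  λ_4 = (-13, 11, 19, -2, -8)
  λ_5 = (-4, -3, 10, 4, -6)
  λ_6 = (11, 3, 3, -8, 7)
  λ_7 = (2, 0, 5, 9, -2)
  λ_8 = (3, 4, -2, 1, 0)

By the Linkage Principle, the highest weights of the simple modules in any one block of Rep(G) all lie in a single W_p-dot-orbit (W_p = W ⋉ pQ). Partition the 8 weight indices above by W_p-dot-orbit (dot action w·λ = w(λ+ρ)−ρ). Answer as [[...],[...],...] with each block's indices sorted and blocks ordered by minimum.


Type D_5, rank 5, |W|=1920; reorder rows/cols to standard.

Alcove-folded reps (p=29, 8 weights, presented ϖ-order):

  λ_1+ρ ↦ (3, 0, 5, 9, 1) · λ_2+ρ ↦ (3, 5, 1, 2, 0) · λ_3+ρ ↦ (12, 4, 0, 7, 1) · λ_4+ρ ↦ (12, 4, 0, 7, 1) · λ_5+ρ ↦ (3, 5, 1, 2, 0) · λ_6+ρ ↦ (12, 4, 0, 7, 1) · λ_7+ρ ↦ (3, 0, 5, 9, 1) · λ_8+ρ ↦ (3, 5, 1, 2, 0)

These 8 weights hit 3 W_29-dot-orbits; sizes (2, 3, 3):

[[1, 7], [2, 5, 8], [3, 4, 6]]


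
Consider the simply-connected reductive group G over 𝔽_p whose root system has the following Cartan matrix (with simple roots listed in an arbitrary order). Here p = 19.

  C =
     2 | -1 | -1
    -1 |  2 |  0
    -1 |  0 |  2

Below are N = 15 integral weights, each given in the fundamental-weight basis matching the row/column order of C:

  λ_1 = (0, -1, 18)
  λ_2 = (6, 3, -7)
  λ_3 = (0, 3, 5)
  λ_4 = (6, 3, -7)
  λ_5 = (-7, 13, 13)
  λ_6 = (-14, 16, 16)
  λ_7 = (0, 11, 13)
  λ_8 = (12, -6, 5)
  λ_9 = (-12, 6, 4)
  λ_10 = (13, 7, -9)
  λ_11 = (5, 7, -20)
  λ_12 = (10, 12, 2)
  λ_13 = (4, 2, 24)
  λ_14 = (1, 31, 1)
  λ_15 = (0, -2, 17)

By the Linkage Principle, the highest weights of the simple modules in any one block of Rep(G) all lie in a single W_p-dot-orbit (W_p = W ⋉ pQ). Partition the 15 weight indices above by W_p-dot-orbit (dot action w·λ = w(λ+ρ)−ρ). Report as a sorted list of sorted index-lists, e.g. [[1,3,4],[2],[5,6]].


C ↔ A_3 under row/col permutation; |W(A_3)| = 24.

W_19-reps of the 15 weights in Ā_19 (same 3-coord order as C):

    λ_1 → (0, 1, 18)
    λ_2 → (1, 4, 6)
    λ_3 → (1, 4, 6)
    λ_4 → (1, 4, 6)
    λ_5 → (6, 5, 5)
    λ_6 → (13, 2, 2)
    λ_7 → (1, 4, 6)
    λ_8 → (8, 5, 6)
    λ_9 → (1, 4, 6)
    λ_10 → (6, 5, 5)
    λ_11 → (8, 5, 6)
    λ_12 → (6, 5, 5)
    λ_13 → (6, 5, 5)
    λ_14 → (13, 2, 2)
    λ_15 → (0, 1, 18)

Linkage partition of the 15 weights (5 classes, p=19):

[[1, 15], [2, 3, 4, 7, 9], [5, 10, 12, 13], [6, 14], [8, 11]]


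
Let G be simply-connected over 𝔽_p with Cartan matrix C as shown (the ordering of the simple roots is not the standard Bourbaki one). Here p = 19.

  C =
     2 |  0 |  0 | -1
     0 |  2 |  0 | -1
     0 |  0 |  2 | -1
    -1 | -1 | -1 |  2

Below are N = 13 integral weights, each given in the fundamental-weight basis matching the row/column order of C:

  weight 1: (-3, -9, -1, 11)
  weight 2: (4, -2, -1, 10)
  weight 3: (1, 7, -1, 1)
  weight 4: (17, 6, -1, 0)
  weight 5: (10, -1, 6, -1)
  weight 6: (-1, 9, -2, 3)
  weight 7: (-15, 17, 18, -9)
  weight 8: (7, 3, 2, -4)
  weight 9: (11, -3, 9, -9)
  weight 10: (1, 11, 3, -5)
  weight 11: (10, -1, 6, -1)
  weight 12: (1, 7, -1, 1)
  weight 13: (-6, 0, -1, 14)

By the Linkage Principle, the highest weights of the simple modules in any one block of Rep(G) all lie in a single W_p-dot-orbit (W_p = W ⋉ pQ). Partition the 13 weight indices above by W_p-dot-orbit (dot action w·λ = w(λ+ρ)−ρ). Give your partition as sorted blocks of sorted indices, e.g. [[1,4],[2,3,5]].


D_4 Cartan matrix, 4 simple roots permuted; ρ=(1,1,1,1).

W_19-reps of the 13 weights in Ā_19 (same 4-coord order as C):

  1: (2, 8, 0, 2);  2: (5, 1, 0, 3);  3: (2, 8, 0, 2);  4: (11, 0, 7, 0);  5: (11, 0, 7, 0);  6: (0, 10, 1, 3);  7: (5, 1, 0, 3);  8: (5, 1, 0, 3);  9: (2, 8, 0, 2);  10: (2, 8, 0, 2);  11: (11, 0, 7, 0);  12: (2, 8, 0, 2);  13: (5, 1, 0, 3)

These 13 weights hit 4 W_19-dot-orbits; sizes (5, 4, 3, 1):

[[1, 3, 9, 10, 12], [2, 7, 8, 13], [4, 5, 11], [6]]


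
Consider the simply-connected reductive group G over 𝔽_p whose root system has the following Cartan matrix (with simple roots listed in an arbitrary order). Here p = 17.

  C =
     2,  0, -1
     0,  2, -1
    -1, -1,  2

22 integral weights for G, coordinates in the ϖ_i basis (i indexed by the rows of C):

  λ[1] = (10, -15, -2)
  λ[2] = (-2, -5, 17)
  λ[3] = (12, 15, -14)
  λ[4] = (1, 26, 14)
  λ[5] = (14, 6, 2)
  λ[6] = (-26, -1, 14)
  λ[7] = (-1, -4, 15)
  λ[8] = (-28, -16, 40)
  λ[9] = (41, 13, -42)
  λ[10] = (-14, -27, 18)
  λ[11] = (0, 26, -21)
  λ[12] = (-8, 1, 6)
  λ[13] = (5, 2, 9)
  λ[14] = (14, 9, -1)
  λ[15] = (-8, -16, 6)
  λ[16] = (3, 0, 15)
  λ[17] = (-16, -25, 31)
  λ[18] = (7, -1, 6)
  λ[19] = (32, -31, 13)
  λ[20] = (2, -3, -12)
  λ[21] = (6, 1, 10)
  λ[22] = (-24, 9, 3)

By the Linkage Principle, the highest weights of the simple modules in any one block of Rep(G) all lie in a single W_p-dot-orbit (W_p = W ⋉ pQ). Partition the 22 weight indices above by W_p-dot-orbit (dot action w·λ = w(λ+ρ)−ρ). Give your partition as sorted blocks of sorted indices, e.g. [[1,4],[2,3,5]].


Dynkin diagram of C (from the 4 off-diagonal −1 entries): A_3.

Each λ_j+ρ reduced to Ā_17; 3-tuples below use C's row order:

    1: (4, 1, 10)
    2: (0, 3, 13)
    3: (0, 3, 13)
    4: (7, 2, 0)
    5: (7, 1, 2)
    6: (7, 2, 0)
    7: (0, 3, 13)
    8: (7, 1, 2)
    9: (7, 1, 2)
    10: (2, 3, 8)
    11: (7, 1, 2)
    12: (7, 2, 0)
    13: (4, 1, 10)
    14: (7, 2, 0)
    15: (8, 0, 7)
    16: (0, 3, 13)
    17: (7, 2, 0)
    18: (8, 0, 7)
    19: (0, 3, 13)
    20: (2, 3, 8)
    21: (4, 1, 10)
    22: (2, 3, 8)

Grouping the 22 weights by Ā_17-representative: 6 linkage classes.

[[1, 13, 21], [2, 3, 7, 16, 19], [4, 6, 12, 14, 17], [5, 8, 9, 11], [10, 20, 22], [15, 18]]


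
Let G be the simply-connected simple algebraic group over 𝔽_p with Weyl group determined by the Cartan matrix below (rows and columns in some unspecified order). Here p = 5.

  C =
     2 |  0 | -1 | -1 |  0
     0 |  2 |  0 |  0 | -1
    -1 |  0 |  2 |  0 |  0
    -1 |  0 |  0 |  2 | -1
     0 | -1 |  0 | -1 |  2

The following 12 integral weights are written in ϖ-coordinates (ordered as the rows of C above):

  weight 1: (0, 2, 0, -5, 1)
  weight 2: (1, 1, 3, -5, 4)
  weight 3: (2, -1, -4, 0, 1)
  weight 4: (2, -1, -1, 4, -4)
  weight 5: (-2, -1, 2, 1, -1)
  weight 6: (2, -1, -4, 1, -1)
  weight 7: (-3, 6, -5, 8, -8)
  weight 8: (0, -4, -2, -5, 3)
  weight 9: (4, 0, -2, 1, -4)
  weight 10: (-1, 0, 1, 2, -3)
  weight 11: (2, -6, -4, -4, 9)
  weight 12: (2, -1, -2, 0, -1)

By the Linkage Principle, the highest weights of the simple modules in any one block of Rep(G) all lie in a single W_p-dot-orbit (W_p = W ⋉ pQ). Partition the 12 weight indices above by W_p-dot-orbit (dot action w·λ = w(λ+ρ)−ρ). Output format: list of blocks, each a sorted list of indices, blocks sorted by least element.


A_5 Cartan matrix, 5 simple roots permuted; ρ=(1,1,1,1,1).

λ_j+ρ reflected into Ā_5 (⟨·,θ^∨⟩≤5); 5-tuples as given:

  λ_1+ρ ↦ (0, 1, 2, 1, 1)
  λ_2+ρ ↦ (0, 1, 2, 1, 1)
  λ_3+ρ ↦ (0, 1, 2, 1, 1)
  λ_4+ρ ↦ (0, 0, 3, 2, 0)
  λ_5+ρ ↦ (1, 0, 2, 1, 0)
  λ_6+ρ ↦ (0, 0, 3, 2, 0)
  λ_7+ρ ↦ (0, 1, 2, 1, 1)
  λ_8+ρ ↦ (2, 0, 1, 1, 0)
  λ_9+ρ ↦ (2, 0, 1, 1, 0)
  λ_10+ρ ↦ (0, 1, 2, 1, 1)
  λ_11+ρ ↦ (0, 0, 3, 2, 0)
  λ_12+ρ ↦ (2, 0, 1, 1, 0)

Grouping the 12 weights by Ā_5-representative: 4 linkage classes.

[[1, 2, 3, 7, 10], [4, 6, 11], [5], [8, 9, 12]]


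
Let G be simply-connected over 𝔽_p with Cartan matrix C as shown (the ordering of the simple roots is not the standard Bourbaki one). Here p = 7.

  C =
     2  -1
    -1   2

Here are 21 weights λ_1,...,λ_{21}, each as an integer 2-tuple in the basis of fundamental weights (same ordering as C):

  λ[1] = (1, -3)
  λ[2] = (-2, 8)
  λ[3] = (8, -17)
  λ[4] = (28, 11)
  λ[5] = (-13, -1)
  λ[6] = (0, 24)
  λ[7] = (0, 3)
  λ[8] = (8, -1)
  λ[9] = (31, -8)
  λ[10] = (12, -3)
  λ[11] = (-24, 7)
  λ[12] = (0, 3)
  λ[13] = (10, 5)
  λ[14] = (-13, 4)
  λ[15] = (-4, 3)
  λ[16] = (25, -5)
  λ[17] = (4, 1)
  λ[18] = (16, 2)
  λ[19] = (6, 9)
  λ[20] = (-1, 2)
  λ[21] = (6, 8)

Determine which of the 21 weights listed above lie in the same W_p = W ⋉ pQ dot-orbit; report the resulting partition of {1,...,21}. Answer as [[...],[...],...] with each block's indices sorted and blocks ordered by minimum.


Type A_2, rank 2, |W|=6; reorder rows/cols to standard.

λ_j+ρ reflected into Ā_7 (⟨·,θ^∨⟩≤7); 2-tuples as given:

  λ_1 → (0, 2)
  λ_2 → (1, 5)
  λ_3 → (0, 2)
  λ_4 → (1, 5)
  λ_5 → (5, 2)
  λ_6 → (1, 4)
  λ_7 → (1, 4)
  λ_8 → (5, 2)
  λ_9 → (0, 3)
  λ_10 → (1, 4)
  λ_11 → (1, 5)
  λ_12 → (1, 4)
  λ_13 → (3, 1)
  λ_14 → (0, 2)
  λ_15 → (3, 1)
  λ_16 → (1, 4)
  λ_17 → (5, 2)
  λ_18 → (3, 1)
  λ_19 → (0, 3)
  λ_20 → (0, 3)
  λ_21 → (0, 2)

Partition of {1..21} into 6 W_7-dot-orbits:

[[1, 3, 14, 21], [2, 4, 11], [5, 8, 17], [6, 7, 10, 12, 16], [9, 19, 20], [13, 15, 18]]


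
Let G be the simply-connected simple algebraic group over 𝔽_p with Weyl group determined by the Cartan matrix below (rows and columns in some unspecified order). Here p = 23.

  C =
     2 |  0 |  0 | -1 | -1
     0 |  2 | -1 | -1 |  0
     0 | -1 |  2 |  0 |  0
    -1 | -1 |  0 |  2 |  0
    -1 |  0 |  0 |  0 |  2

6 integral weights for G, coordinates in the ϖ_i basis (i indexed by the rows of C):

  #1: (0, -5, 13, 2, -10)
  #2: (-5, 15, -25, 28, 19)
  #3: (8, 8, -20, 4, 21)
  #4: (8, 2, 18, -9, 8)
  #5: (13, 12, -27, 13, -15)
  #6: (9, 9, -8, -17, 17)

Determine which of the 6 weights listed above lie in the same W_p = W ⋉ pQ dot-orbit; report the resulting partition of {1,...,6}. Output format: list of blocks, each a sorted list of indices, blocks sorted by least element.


A_5 Cartan matrix, 5 simple roots permuted; ρ=(1,1,1,1,1).

Each λ_j+ρ reduced to Ā_23; 5-tuples below use C's row order:

  1: (1, 5, 5, 3, 0)
  2: (1, 1, 1, 14, 2)
  3: (1, 5, 5, 3, 0)
  4: (1, 5, 5, 3, 0)
  5: (1, 5, 5, 3, 0)
  6: (3, 4, 1, 3, 7)

The 6 indices split into 3 linkage classes (same alcove rep ⇔ same W_23-dot-orbit):

[[1, 3, 4, 5], [2], [6]]


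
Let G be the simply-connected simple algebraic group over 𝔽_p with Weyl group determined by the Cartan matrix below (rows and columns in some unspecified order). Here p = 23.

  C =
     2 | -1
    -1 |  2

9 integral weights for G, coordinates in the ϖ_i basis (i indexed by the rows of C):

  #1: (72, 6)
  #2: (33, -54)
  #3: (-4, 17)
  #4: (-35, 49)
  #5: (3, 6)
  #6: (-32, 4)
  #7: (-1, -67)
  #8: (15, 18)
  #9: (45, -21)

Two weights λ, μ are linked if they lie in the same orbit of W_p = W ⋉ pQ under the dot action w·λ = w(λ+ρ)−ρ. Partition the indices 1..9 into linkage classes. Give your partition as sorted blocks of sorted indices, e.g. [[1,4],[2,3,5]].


C ↔ A_2 under row/col permutation; |W(A_2)| = 6.

W_23-reps of the 9 weights in Ā_23 (same 2-coord order as C):

    1: (4, 7)
    2: (4, 7)
    3: (3, 15)
    4: (4, 7)
    5: (4, 7)
    6: (3, 15)
    7: (0, 3)
    8: (4, 7)
    9: (0, 3)

Partition of {1..9} into 3 W_23-dot-orbits:

[[1, 2, 4, 5, 8], [3, 6], [7, 9]]


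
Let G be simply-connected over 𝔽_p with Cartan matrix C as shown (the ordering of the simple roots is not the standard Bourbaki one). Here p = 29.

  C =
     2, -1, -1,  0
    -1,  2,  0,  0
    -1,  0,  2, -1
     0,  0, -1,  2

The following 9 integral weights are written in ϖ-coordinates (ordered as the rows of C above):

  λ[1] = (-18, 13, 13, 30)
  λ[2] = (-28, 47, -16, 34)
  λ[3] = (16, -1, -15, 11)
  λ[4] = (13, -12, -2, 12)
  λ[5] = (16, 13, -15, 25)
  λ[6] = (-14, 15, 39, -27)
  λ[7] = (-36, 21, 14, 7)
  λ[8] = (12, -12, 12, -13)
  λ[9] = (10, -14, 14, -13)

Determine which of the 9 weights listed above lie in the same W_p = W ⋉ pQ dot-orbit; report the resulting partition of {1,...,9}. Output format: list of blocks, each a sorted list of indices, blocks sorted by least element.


Root system A_4: the 4×4 matrix C matches after relabeling.

Folding the 9 weights λ_j+ρ into Ā_29 (reps in the given 4-coord order):

  λ_1 → (2, 11, 1, 12);  λ_2 → (2, 7, 8, 6);  λ_3 → (3, 0, 12, 2);  λ_4 → (2, 11, 1, 12);  λ_5 → (3, 0, 12, 2);  λ_6 → (2, 11, 1, 12);  λ_7 → (2, 7, 8, 6);  λ_8 → (2, 11, 1, 12);  λ_9 → (2, 11, 1, 12)

Grouping the 9 weights by Ā_29-representative: 3 linkage classes.

[[1, 4, 6, 8, 9], [2, 7], [3, 5]]


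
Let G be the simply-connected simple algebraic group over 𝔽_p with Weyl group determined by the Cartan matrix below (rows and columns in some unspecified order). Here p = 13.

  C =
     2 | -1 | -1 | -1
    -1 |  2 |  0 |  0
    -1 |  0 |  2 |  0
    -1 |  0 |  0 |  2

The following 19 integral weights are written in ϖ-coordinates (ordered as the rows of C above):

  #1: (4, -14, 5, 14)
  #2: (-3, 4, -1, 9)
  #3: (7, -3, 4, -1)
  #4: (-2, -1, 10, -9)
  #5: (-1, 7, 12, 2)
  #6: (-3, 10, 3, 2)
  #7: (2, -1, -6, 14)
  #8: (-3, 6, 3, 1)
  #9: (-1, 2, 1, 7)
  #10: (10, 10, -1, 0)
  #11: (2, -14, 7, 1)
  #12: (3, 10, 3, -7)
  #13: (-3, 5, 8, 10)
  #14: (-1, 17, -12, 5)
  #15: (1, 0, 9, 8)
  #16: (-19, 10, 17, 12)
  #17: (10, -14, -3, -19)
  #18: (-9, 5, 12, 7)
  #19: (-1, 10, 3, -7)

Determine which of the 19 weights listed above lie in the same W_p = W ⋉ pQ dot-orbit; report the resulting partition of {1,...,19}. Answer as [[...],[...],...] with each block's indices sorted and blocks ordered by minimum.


Root system D_4: the 4×4 matrix C matches after relabeling.

Alcove-folded reps (p=13, 19 weights, presented ϖ-order):

  1: (0, 2, 5, 0) · 2: (0, 3, 2, 8) · 3: (0, 2, 5, 0) · 4: (1, 8, 1, 0) · 5: (0, 3, 2, 8) · 6: (1, 8, 1, 0) · 7: (0, 3, 2, 8) · 8: (2, 5, 2, 0) · 9: (0, 3, 2, 8) · 10: (1, 8, 1, 0) · 11: (0, 3, 2, 8) · 12: (2, 5, 2, 0) · 13: (2, 5, 2, 0) · 14: (0, 2, 5, 0) · 15: (1, 8, 1, 0) · 16: (0, 2, 5, 0) · 17: (2, 5, 2, 0) · 18: (0, 2, 5, 0) · 19: (2, 5, 2, 0)

The 19 indices split into 4 linkage classes (same alcove rep ⇔ same W_13-dot-orbit):

[[1, 3, 14, 16, 18], [2, 5, 7, 9, 11], [4, 6, 10, 15], [8, 12, 13, 17, 19]]


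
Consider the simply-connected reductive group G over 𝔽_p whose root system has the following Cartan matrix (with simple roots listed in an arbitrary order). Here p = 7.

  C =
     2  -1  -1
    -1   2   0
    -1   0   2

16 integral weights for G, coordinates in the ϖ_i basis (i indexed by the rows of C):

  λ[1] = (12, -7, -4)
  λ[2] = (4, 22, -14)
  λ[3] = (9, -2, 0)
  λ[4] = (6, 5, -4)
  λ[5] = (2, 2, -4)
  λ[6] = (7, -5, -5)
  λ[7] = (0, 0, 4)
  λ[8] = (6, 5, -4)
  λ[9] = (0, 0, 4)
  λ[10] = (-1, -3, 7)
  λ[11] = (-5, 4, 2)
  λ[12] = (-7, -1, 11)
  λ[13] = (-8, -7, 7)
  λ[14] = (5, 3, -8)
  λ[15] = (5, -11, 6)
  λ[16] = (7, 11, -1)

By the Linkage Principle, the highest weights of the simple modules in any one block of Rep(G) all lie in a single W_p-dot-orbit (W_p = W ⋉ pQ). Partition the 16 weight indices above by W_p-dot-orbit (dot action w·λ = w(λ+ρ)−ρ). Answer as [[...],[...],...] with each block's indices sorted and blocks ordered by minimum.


Type A_3, rank 3, |W|=24; reorder rows/cols to standard.

λ_j+ρ reflected into Ā_7 (⟨·,θ^∨⟩≤7); 3-tuples as given:

  [1] (1, 0, 3) · [2] (1, 1, 5) · [3] (3, 1, 1) · [4] (1, 0, 3) · [5] (0, 3, 3) · [6] (0, 3, 3) · [7] (1, 1, 5) · [8] (1, 0, 3) · [9] (1, 1, 5) · [10] (1, 1, 5) · [11] (3, 1, 1) · [12] (0, 1, 1) · [13] (0, 1, 1) · [14] (1, 0, 3) · [15] (1, 0, 3) · [16] (0, 1, 1)

Linkage partition of the 16 weights (5 classes, p=7):

[[1, 4, 8, 14, 15], [2, 7, 9, 10], [3, 11], [5, 6], [12, 13, 16]]


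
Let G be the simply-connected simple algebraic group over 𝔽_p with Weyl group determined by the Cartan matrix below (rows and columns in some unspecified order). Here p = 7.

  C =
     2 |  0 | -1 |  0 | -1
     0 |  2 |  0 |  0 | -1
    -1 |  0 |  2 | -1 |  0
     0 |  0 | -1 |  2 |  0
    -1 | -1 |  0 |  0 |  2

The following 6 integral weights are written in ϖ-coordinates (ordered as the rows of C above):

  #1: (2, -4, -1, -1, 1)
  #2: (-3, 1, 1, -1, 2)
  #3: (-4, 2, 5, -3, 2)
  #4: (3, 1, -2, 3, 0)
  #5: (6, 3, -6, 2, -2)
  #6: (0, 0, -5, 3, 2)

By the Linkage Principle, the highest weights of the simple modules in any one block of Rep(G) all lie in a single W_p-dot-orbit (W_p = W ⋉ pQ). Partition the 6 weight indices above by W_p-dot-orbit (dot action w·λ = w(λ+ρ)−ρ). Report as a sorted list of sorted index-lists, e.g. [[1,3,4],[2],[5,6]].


Dynkin diagram of C (from the 8 off-diagonal −1 entries): A_5.

λ_j+ρ reflected into Ā_7 (⟨·,θ^∨⟩≤7); 5-tuples as given:

  [1] (2, 2, 0, 0, 1)
  [2] (2, 2, 0, 0, 1)
  [3] (3, 1, 1, 0, 0)
  [4] (3, 1, 1, 0, 0)
  [5] (1, 0, 2, 1, 1)
  [6] (3, 1, 1, 0, 0)

3 distinct reps among the 6 weights ⇒ 3 W_7-linkage classes:

[[1, 2], [3, 4, 6], [5]]


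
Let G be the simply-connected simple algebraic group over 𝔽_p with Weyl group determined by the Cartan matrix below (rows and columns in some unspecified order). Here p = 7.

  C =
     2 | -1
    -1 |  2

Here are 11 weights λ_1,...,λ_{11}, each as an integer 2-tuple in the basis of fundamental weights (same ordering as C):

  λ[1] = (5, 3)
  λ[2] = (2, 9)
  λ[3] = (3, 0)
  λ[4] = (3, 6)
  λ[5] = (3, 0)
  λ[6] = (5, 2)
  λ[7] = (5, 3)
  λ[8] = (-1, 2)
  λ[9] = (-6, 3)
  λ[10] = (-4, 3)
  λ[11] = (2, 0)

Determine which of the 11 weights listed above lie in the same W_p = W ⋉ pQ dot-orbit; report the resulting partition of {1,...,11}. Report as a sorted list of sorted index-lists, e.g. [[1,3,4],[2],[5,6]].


Dynkin diagram of C (from the 2 off-diagonal −1 entries): A_2.

Folding the 11 weights λ_j+ρ into Ā_7 (reps in the given 2-coord order):

  1: (3, 1)
  2: (3, 1)
  3: (4, 1)
  4: (0, 3)
  5: (4, 1)
  6: (4, 1)
  7: (3, 1)
  8: (0, 3)
  9: (4, 1)
  10: (3, 1)
  11: (3, 1)

Grouping the 11 weights by Ā_7-representative: 3 linkage classes.

[[1, 2, 7, 10, 11], [3, 5, 6, 9], [4, 8]]


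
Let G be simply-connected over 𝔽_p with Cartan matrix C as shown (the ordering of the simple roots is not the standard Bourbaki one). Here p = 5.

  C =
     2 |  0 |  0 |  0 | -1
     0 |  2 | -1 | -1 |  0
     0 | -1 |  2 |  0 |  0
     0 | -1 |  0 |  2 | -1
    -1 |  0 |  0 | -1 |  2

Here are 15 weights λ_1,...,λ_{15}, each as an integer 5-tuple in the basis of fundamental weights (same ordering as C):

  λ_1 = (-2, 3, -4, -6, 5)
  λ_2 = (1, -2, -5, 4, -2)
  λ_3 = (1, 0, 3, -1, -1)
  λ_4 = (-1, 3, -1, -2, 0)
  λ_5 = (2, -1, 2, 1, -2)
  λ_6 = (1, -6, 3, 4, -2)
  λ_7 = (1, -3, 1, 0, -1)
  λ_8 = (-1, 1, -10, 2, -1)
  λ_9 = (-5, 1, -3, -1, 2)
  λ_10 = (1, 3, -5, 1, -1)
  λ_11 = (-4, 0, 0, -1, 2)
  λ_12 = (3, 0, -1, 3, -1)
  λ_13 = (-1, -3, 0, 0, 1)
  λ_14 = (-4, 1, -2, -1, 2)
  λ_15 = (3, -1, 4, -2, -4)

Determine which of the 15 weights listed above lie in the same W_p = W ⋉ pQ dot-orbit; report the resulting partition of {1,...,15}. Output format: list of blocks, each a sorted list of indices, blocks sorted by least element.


Root system A_5: the 5×5 matrix C matches after relabeling.

Folding the 15 weights λ_j+ρ into Ā_5 (reps in the given 5-coord order):

  λ_1 → (0, 3, 0, 1, 0) · λ_2 → (0, 3, 0, 1, 0) · λ_3 → (0, 1, 2, 0, 0) · λ_4 → (0, 3, 0, 1, 0) · λ_5 → (0, 0, 1, 1, 1) · λ_6 → (0, 3, 0, 1, 0) · λ_7 → (1, 1, 0, 0, 1) · λ_8 → (0, 1, 2, 0, 0) · λ_9 → (3, 1, 1, 0, 0) · λ_10 → (0, 0, 1, 1, 1) · λ_11 → (3, 1, 1, 0, 0) · λ_12 → (0, 3, 1, 1, 0) · λ_13 → (0, 0, 1, 1, 1) · λ_14 → (3, 1, 1, 0, 0) · λ_15 → (0, 3, 1, 1, 0)

Grouping the 15 weights by Ā_5-representative: 6 linkage classes.

[[1, 2, 4, 6], [3, 8], [5, 10, 13], [7], [9, 11, 14], [12, 15]]


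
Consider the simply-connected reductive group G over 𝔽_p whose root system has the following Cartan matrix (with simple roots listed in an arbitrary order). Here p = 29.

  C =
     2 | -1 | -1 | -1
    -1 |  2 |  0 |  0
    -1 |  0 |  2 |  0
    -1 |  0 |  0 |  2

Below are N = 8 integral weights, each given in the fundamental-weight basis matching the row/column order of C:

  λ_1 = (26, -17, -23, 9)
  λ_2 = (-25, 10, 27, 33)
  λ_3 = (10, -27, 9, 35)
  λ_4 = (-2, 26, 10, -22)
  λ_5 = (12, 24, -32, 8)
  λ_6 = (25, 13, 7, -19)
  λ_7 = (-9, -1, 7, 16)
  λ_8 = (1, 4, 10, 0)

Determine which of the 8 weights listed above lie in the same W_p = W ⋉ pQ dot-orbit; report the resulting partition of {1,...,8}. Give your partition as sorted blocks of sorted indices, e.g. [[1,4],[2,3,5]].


Type D_4, rank 4, |W|=192; reorder rows/cols to standard.

Ā_29 reps of the 8 weights (D_4, coords as presented):

    [1] (2, 5, 11, 1)
    [2] (4, 4, 5, 1)
    [3] (2, 5, 11, 1)
    [4] (2, 5, 11, 1)
    [5] (7, 2, 4, 0)
    [6] (2, 5, 11, 1)
    [7] (0, 8, 0, 9)
    [8] (2, 5, 11, 1)

Linkage partition of the 8 weights (4 classes, p=29):

[[1, 3, 4, 6, 8], [2], [5], [7]]


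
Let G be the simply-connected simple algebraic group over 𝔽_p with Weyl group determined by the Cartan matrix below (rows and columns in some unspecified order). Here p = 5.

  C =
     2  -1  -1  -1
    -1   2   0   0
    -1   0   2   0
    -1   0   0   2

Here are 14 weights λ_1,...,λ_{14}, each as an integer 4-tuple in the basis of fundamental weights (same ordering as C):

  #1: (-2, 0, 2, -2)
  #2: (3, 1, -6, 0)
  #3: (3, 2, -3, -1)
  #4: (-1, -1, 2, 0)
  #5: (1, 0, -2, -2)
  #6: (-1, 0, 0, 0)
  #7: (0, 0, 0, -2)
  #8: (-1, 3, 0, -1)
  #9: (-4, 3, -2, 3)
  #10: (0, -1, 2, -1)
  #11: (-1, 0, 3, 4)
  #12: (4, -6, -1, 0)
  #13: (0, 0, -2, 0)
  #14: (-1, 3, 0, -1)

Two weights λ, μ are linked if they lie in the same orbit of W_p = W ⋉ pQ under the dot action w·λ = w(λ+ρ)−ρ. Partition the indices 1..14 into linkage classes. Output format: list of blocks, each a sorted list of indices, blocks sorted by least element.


Type D_4, rank 4, |W|=192; reorder rows/cols to standard.

W_5-reps of the 14 weights in Ā_5 (same 4-coord order as C):

  λ_1 → (0, 1, 1, 1) · λ_2 → (0, 0, 3, 1) · λ_3 → (0, 1, 0, 2) · λ_4 → (0, 0, 3, 1) · λ_5 → (0, 1, 1, 1) · λ_6 → (0, 1, 1, 1) · λ_7 → (0, 1, 1, 1) · λ_8 → (0, 4, 1, 0) · λ_9 → (1, 0, 3, 0) · λ_10 → (1, 0, 3, 0) · λ_11 → (0, 4, 1, 0) · λ_12 → (0, 4, 1, 0) · λ_13 → (0, 1, 1, 1) · λ_14 → (0, 4, 1, 0)

Linkage partition of the 14 weights (5 classes, p=5):

[[1, 5, 6, 7, 13], [2, 4], [3], [8, 11, 12, 14], [9, 10]]


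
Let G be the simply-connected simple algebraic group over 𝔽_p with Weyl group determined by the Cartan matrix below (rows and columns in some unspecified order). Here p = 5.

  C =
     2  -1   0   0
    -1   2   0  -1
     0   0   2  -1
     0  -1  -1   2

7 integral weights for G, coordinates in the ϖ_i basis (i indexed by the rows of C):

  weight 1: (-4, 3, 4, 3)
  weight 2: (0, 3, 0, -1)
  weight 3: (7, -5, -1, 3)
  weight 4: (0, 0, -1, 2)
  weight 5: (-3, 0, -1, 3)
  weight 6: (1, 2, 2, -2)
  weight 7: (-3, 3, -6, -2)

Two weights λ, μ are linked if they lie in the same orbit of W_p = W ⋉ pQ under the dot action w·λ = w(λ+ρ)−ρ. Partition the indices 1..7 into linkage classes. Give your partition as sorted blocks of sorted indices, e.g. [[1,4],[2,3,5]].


Type A_4, rank 4, |W|=120; reorder rows/cols to standard.

Folding the 7 weights λ_j+ρ into Ā_5 (reps in the given 4-coord order):

  λ_1 → (1, 1, 0, 3) · λ_2 → (0, 4, 0, 0) · λ_3 → (1, 1, 0, 3) · λ_4 → (1, 1, 0, 3) · λ_5 → (1, 1, 0, 3) · λ_6 → (0, 2, 0, 1) · λ_7 → (1, 2, 0, 1)

These 7 weights hit 4 W_5-dot-orbits; sizes (4, 1, 1, 1):

[[1, 3, 4, 5], [2], [6], [7]]


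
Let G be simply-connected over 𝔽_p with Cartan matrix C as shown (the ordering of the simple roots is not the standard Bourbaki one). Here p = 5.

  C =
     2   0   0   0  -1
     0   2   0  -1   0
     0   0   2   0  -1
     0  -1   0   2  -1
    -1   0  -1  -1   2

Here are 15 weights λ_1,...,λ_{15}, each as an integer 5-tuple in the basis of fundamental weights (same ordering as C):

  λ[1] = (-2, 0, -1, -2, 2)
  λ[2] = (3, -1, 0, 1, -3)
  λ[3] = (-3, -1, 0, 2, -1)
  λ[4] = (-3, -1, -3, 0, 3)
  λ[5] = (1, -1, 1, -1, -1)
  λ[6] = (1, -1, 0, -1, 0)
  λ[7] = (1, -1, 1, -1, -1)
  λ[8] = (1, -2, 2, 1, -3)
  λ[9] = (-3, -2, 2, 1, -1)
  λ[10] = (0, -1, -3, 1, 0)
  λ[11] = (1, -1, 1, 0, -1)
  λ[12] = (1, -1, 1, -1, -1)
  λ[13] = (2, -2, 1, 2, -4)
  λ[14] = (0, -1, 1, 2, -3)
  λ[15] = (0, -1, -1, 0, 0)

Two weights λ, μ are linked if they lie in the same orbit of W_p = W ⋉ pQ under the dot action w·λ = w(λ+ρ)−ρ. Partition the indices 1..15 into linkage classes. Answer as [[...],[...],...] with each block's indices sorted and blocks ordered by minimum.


Root system D_5: the 5×5 matrix C matches after relabeling.

W_5-reps of the 15 weights in Ā_5 (same 5-coord order as C):

  λ_1+ρ ↦ (1, 0, 0, 1, 1)
  λ_2+ρ ↦ (2, 0, 1, 0, 1)
  λ_3+ρ ↦ (0, 0, 1, 1, 1)
  λ_4+ρ ↦ (2, 0, 2, 0, 0)
  λ_5+ρ ↦ (2, 0, 2, 0, 0)
  λ_6+ρ ↦ (2, 0, 1, 0, 1)
  λ_7+ρ ↦ (2, 0, 2, 0, 0)
  λ_8+ρ ↦ (0, 0, 1, 1, 1)
  λ_9+ρ ↦ (0, 0, 1, 1, 1)
  λ_10+ρ ↦ (0, 0, 1, 1, 1)
  λ_11+ρ ↦ (2, 0, 2, 0, 0)
  λ_12+ρ ↦ (2, 0, 2, 0, 0)
  λ_13+ρ ↦ (0, 0, 1, 1, 1)
  λ_14+ρ ↦ (1, 0, 0, 1, 1)
  λ_15+ρ ↦ (1, 0, 0, 1, 1)

4 distinct reps among the 15 weights ⇒ 4 W_5-linkage classes:

[[1, 14, 15], [2, 6], [3, 8, 9, 10, 13], [4, 5, 7, 11, 12]]


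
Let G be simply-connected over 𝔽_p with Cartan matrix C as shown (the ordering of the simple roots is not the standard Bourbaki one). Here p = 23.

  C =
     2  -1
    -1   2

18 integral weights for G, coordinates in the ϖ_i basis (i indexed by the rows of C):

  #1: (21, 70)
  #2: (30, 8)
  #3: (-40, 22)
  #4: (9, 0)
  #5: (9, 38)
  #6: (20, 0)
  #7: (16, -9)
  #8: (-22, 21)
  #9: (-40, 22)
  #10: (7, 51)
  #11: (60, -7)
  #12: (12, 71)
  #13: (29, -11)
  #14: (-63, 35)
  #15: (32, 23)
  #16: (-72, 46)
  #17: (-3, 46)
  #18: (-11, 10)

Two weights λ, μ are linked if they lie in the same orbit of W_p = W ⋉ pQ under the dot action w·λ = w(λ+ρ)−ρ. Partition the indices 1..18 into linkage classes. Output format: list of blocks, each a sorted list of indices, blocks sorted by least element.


Cartan matrix: type A_2 (|W|=6); un-permuting the 2 rows.

W_23-reps of the 18 weights in Ā_23 (same 2-coord order as C):

  λ_1 → (21, 1)
  λ_2 → (6, 8)
  λ_3 → (7, 0)
  λ_4 → (10, 1)
  λ_5 → (13, 3)
  λ_6 → (21, 1)
  λ_7 → (9, 8)
  λ_8 → (21, 1)
  λ_9 → (7, 0)
  λ_10 → (9, 8)
  λ_11 → (6, 8)
  λ_12 → (13, 3)
  λ_13 → (13, 3)
  λ_14 → (13, 3)
  λ_15 → (10, 1)
  λ_16 → (21, 1)
  λ_17 → (21, 1)
  λ_18 → (10, 1)

The 18 indices split into 6 linkage classes (same alcove rep ⇔ same W_23-dot-orbit):

[[1, 6, 8, 16, 17], [2, 11], [3, 9], [4, 15, 18], [5, 12, 13, 14], [7, 10]]


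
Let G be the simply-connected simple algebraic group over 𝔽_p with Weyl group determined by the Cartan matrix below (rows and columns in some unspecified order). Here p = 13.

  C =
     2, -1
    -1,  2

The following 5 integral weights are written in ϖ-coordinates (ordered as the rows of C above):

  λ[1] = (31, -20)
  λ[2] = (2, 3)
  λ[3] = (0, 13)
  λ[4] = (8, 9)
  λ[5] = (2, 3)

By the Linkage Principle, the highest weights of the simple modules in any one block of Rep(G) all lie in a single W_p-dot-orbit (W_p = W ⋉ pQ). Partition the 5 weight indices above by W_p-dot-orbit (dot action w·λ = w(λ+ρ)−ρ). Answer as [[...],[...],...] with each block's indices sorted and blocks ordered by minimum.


Type A_2, rank 2, |W|=6; reorder rows/cols to standard.

Ā_13 reps of the 5 weights (A_2, coords as presented):

  λ_1 → (0, 6)
  λ_2 → (3, 4)
  λ_3 → (1, 11)
  λ_4 → (3, 4)
  λ_5 → (3, 4)

Linkage partition of the 5 weights (3 classes, p=13):

[[1], [2, 4, 5], [3]]
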